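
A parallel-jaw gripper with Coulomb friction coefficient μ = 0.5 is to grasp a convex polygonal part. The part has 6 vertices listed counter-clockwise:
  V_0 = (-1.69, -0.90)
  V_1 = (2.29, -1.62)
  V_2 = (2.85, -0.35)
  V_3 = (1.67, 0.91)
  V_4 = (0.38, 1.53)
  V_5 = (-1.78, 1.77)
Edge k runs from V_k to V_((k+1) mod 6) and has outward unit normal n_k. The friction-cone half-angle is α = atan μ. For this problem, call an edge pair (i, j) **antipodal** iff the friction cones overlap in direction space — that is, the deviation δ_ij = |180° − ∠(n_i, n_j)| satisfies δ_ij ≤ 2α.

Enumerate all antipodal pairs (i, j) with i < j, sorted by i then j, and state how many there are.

count = 5; pairs: (0,2), (0,3), (0,4), (1,5), (2,5)

α = atan 0.5 = 26.57°;  2α = 53.13°
n_0 = (-0.1780, -0.9840)
n_1 = (+0.9150, -0.4035)
n_2 = (+0.7299, +0.6836)
n_3 = (+0.4332, +0.9013)
n_4 = (+0.1104, +0.9939)
n_5 = (-0.9994, -0.0337)
  (0,1): δ = 103.54°  ·
  (0,2): δ = 36.62°  ✓
  (0,3): δ = 15.42°  ✓
  (0,4): δ = 3.91°  ✓
  (0,5): δ = 102.18°  ·
  (1,2): δ = 113.08°  ·
  (1,3): δ = 91.88°  ·
  (1,4): δ = 72.55°  ·
  (1,5): δ = 25.73°  ✓
  (2,3): δ = 158.79°  ·
  (2,4): δ = 139.46°  ·
  (2,5): δ = 41.19°  ✓
  (3,4): δ = 160.67°  ·
  (3,5): δ = 62.40°  ·
  (4,5): δ = 81.73°  ·
antipodal pairs: 5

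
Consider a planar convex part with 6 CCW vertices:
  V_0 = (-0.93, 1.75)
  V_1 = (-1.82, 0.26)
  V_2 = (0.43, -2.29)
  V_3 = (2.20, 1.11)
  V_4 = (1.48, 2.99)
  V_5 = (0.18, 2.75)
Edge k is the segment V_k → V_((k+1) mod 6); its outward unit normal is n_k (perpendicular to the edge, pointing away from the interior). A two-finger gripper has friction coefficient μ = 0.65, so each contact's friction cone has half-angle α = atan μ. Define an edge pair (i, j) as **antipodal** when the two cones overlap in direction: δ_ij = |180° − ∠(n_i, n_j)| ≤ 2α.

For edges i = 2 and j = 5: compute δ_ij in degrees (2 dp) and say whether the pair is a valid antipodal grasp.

α = atan 0.65 = 33.02°;  2α = 66.05°
edge 2: e_2 = (+1.77, +3.40);  n_2 = (+0.8870, -0.4618)
edge 5: e_5 = (-1.11, -1.00);  n_5 = (-0.6693, +0.7430)
∠(n_2, n_5) = 159.52°
δ = |180° − 159.52°| = 20.48°
20.48° ≤ 2α = 66.05°  →  valid

δ = 20.48°, valid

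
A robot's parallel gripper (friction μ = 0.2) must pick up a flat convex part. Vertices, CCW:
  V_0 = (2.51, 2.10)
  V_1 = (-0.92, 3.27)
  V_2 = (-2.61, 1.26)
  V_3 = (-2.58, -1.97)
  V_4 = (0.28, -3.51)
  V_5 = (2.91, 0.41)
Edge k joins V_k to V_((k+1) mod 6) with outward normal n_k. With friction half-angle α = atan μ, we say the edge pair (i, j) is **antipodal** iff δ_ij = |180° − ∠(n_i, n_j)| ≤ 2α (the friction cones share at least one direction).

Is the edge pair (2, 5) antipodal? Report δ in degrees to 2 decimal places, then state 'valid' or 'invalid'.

α = atan 0.2 = 11.31°;  2α = 22.62°
edge 2: e_2 = (+0.03, -3.23);  n_2 = (-1.0000, -0.0093)
edge 5: e_5 = (-0.40, +1.69);  n_5 = (+0.9731, +0.2303)
∠(n_2, n_5) = 167.22°
δ = |180° − 167.22°| = 12.78°
12.78° ≤ 2α = 22.62°  →  valid

δ = 12.78°, valid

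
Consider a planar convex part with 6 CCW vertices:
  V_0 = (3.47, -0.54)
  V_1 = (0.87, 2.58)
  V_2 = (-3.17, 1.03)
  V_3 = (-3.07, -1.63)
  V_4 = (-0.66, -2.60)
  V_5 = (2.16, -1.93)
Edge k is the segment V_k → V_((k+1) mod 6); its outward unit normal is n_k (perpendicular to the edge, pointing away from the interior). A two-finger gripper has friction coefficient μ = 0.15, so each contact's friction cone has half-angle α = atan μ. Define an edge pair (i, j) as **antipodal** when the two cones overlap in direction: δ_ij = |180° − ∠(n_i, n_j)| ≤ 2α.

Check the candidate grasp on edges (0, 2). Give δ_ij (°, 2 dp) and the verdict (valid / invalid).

α = atan 0.15 = 8.53°;  2α = 17.06°
edge 0: e_0 = (-2.60, +3.12);  n_0 = (+0.7682, +0.6402)
edge 2: e_2 = (+0.10, -2.66);  n_2 = (-0.9993, -0.0376)
∠(n_0, n_2) = 142.35°
δ = |180° − 142.35°| = 37.65°
37.65° > 2α = 17.06°  →  invalid

δ = 37.65°, invalid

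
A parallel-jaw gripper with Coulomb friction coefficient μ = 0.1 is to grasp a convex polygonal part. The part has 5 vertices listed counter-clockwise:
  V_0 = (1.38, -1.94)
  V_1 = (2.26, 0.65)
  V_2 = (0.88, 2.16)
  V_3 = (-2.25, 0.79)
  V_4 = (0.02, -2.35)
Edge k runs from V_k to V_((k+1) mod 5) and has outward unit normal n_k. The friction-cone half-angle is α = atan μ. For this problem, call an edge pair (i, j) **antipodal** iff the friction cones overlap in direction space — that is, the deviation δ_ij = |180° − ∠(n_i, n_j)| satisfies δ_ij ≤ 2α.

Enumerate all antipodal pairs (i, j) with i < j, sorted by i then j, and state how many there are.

α = atan 0.1 = 5.71°;  2α = 11.42°
n_0 = (+0.9468, -0.3217)
n_1 = (+0.7382, +0.6746)
n_2 = (-0.4010, +0.9161)
n_3 = (-0.8104, -0.5859)
n_4 = (+0.2886, -0.9574)
  (0,1): δ = 118.81°  ·
  (0,2): δ = 47.59°  ·
  (0,3): δ = 54.63°  ·
  (0,4): δ = 125.54°  ·
  (1,2): δ = 108.79°  ·
  (1,3): δ = 6.56°  ✓
  (1,4): δ = 64.35°  ·
  (2,3): δ = 77.77°  ·
  (2,4): δ = 6.86°  ✓
  (3,4): δ = 109.09°  ·
antipodal pairs: 2

count = 2; pairs: (1,3), (2,4)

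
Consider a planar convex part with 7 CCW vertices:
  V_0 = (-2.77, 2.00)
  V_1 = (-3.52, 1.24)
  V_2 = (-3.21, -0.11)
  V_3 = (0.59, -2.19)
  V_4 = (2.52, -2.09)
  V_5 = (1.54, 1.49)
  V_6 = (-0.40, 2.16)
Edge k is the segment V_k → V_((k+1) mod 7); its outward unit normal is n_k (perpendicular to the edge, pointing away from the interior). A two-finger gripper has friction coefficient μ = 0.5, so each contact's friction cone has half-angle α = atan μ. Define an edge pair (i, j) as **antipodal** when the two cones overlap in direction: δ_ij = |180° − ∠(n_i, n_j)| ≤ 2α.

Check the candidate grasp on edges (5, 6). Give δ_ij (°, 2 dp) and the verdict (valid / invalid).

α = atan 0.5 = 26.57°;  2α = 53.13°
edge 5: e_5 = (-1.94, +0.67);  n_5 = (+0.3264, +0.9452)
edge 6: e_6 = (-2.37, -0.16);  n_6 = (-0.0674, +0.9977)
∠(n_5, n_6) = 22.92°
δ = |180° − 22.92°| = 157.08°
157.08° > 2α = 53.13°  →  invalid

δ = 157.08°, invalid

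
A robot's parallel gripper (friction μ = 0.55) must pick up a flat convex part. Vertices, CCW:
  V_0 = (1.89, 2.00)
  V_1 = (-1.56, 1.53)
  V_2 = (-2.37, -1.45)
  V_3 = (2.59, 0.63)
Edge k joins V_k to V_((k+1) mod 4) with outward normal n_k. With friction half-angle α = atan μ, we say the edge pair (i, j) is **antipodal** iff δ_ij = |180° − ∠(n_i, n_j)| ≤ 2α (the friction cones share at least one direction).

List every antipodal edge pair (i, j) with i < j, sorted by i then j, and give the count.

α = atan 0.55 = 28.81°;  2α = 57.62°
n_0 = (-0.1350, +0.9908)
n_1 = (-0.9650, +0.2623)
n_2 = (+0.3867, -0.9222)
n_3 = (+0.8905, +0.4550)
  (0,1): δ = 112.96°  ·
  (0,2): δ = 14.99°  ✓
  (0,3): δ = 109.31°  ·
  (1,2): δ = 52.04°  ✓
  (1,3): δ = 42.27°  ✓
  (2,3): δ = 85.69°  ·
antipodal pairs: 3

count = 3; pairs: (0,2), (1,2), (1,3)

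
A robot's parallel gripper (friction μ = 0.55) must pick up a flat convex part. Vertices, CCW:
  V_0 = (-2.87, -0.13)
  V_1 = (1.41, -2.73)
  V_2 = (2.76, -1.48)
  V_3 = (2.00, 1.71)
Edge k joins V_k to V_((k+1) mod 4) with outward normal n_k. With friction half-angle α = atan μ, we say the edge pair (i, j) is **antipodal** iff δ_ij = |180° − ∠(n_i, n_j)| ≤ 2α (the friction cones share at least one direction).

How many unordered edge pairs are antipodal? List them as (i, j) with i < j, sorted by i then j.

α = atan 0.55 = 28.81°;  2α = 57.62°
n_0 = (-0.5192, -0.8547)
n_1 = (+0.6794, -0.7338)
n_2 = (+0.9728, +0.2318)
n_3 = (-0.3534, +0.9355)
  (0,1): δ = 105.92°  ·
  (0,2): δ = 45.32°  ✓
  (0,3): δ = 51.98°  ✓
  (1,2): δ = 119.40°  ·
  (1,3): δ = 22.10°  ✓
  (2,3): δ = 82.70°  ·
antipodal pairs: 3

count = 3; pairs: (0,2), (0,3), (1,3)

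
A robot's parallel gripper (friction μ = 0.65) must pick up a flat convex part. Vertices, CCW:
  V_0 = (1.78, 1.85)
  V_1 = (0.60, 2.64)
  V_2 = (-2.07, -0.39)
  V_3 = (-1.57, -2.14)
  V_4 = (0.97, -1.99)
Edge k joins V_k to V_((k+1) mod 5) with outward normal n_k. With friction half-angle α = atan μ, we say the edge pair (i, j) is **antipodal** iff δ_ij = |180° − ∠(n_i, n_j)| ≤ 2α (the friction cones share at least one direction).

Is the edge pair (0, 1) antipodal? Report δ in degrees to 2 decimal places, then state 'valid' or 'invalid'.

δ = 97.58°, invalid

α = atan 0.65 = 33.02°;  2α = 66.05°
edge 0: e_0 = (-1.18, +0.79);  n_0 = (+0.5563, +0.8310)
edge 1: e_1 = (-2.67, -3.03);  n_1 = (-0.7503, +0.6611)
∠(n_0, n_1) = 82.42°
δ = |180° − 82.42°| = 97.58°
97.58° > 2α = 66.05°  →  invalid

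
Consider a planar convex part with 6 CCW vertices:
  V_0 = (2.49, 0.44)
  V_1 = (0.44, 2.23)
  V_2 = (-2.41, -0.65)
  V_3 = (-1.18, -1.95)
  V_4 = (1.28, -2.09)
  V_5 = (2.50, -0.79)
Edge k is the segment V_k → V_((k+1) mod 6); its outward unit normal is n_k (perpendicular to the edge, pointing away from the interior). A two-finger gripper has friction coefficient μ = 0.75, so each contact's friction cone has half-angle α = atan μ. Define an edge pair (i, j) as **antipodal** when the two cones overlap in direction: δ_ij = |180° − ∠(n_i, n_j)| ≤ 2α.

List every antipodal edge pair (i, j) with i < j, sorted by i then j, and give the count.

count = 6; pairs: (0,2), (0,3), (1,3), (1,4), (1,5), (2,5)

α = atan 0.75 = 36.87°;  2α = 73.74°
n_0 = (+0.6577, +0.7533)
n_1 = (-0.7108, +0.7034)
n_2 = (-0.7264, -0.6873)
n_3 = (-0.0568, -0.9984)
n_4 = (+0.7292, -0.6843)
n_5 = (+1.0000, +0.0081)
  (0,1): δ = 93.57°  ·
  (0,2): δ = 5.46°  ✓
  (0,3): δ = 37.87°  ✓
  (0,4): δ = 87.94°  ·
  (0,5): δ = 131.59°  ·
  (1,2): δ = 91.88°  ·
  (1,3): δ = 48.56°  ✓
  (1,4): δ = 1.52°  ✓
  (1,5): δ = 45.17°  ✓
  (2,3): δ = 136.67°  ·
  (2,4): δ = 86.60°  ·
  (2,5): δ = 42.95°  ✓
  (3,4): δ = 129.92°  ·
  (3,5): δ = 86.28°  ·
  (4,5): δ = 136.35°  ·
antipodal pairs: 6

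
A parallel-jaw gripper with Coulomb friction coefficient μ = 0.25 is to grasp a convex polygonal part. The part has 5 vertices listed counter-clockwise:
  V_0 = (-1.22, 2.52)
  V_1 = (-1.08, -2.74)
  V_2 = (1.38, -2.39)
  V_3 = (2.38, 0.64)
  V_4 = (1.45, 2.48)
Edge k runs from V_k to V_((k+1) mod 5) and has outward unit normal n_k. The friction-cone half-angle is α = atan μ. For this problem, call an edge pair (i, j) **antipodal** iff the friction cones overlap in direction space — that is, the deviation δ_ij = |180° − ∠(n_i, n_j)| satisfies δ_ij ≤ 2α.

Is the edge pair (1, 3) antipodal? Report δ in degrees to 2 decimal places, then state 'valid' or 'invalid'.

δ = 71.28°, invalid

α = atan 0.25 = 14.04°;  2α = 28.07°
edge 1: e_1 = (+2.46, +0.35);  n_1 = (+0.1409, -0.9900)
edge 3: e_3 = (-0.93, +1.84);  n_3 = (+0.8925, +0.4511)
∠(n_1, n_3) = 108.72°
δ = |180° − 108.72°| = 71.28°
71.28° > 2α = 28.07°  →  invalid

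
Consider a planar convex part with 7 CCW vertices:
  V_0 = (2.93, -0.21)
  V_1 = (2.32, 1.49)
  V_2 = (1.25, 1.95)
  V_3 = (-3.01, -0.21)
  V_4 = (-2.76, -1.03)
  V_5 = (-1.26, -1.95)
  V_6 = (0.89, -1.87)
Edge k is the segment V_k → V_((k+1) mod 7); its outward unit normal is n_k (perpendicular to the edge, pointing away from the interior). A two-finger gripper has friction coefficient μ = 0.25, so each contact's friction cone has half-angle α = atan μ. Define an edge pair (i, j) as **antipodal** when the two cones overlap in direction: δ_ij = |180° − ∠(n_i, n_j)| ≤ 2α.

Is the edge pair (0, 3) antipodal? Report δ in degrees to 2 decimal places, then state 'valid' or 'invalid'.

α = atan 0.25 = 14.04°;  2α = 28.07°
edge 0: e_0 = (-0.61, +1.70);  n_0 = (+0.9412, +0.3377)
edge 3: e_3 = (+0.25, -0.82);  n_3 = (-0.9565, -0.2916)
∠(n_0, n_3) = 177.22°
δ = |180° − 177.22°| = 2.78°
2.78° ≤ 2α = 28.07°  →  valid

δ = 2.78°, valid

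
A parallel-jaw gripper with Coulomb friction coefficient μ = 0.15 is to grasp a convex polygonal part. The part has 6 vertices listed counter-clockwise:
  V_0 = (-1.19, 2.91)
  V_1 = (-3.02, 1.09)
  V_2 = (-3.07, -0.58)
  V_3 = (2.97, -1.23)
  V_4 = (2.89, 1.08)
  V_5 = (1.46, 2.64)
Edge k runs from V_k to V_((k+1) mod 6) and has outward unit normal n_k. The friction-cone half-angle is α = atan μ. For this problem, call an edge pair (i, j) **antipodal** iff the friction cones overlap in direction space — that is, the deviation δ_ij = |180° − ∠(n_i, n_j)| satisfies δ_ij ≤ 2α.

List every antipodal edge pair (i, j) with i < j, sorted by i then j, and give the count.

α = atan 0.15 = 8.53°;  2α = 17.06°
n_0 = (-0.7052, +0.7090)
n_1 = (-0.9996, +0.0299)
n_2 = (-0.1070, -0.9943)
n_3 = (+0.9994, +0.0346)
n_4 = (+0.7372, +0.6757)
n_5 = (+0.1014, +0.9948)
  (0,1): δ = 136.56°  ·
  (0,2): δ = 50.99°  ·
  (0,3): δ = 47.14°  ·
  (0,4): δ = 87.67°  ·
  (0,5): δ = 129.34°  ·
  (1,2): δ = 94.43°  ·
  (1,3): δ = 3.70°  ✓
  (1,4): δ = 44.23°  ·
  (1,5): δ = 85.90°  ·
  (2,3): δ = 81.87°  ·
  (2,4): δ = 41.35°  ·
  (2,5): δ = 0.32°  ✓
  (3,4): δ = 139.47°  ·
  (3,5): δ = 97.80°  ·
  (4,5): δ = 138.33°  ·
antipodal pairs: 2

count = 2; pairs: (1,3), (2,5)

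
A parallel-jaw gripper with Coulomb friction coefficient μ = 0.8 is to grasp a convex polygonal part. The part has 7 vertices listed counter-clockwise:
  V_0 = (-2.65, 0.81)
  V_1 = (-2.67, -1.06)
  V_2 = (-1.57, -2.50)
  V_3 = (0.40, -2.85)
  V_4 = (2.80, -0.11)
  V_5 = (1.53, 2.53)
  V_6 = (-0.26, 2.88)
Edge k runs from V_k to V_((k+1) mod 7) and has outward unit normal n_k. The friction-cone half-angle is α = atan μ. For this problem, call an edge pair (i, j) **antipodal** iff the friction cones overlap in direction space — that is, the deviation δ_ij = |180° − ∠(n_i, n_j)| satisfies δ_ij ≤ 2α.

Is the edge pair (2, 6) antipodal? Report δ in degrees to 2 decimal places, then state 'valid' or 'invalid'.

α = atan 0.8 = 38.66°;  2α = 77.32°
edge 2: e_2 = (+1.97, -0.35);  n_2 = (-0.1749, -0.9846)
edge 6: e_6 = (-2.39, -2.07);  n_6 = (-0.6547, +0.7559)
∠(n_2, n_6) = 129.03°
δ = |180° − 129.03°| = 50.97°
50.97° ≤ 2α = 77.32°  →  valid

δ = 50.97°, valid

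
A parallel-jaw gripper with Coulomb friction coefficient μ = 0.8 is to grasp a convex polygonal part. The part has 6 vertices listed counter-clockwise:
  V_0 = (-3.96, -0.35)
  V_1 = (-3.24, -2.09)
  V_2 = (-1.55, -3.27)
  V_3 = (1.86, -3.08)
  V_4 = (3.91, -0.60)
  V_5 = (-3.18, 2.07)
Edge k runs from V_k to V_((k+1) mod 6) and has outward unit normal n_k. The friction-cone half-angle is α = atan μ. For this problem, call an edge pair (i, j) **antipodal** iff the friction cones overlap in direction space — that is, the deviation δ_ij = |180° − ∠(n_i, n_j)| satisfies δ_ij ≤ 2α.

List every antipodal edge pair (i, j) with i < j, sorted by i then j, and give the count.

count = 7; pairs: (0,3), (0,4), (1,4), (2,4), (2,5), (3,4), (3,5)

α = atan 0.8 = 38.66°;  2α = 77.32°
n_0 = (-0.9240, -0.3824)
n_1 = (-0.5725, -0.8199)
n_2 = (+0.0556, -0.9985)
n_3 = (+0.7708, -0.6371)
n_4 = (+0.3524, +0.9358)
n_5 = (-0.9518, +0.3068)
  (0,1): δ = 147.40°  ·
  (0,2): δ = 109.29°  ·
  (0,3): δ = 62.06°  ✓
  (0,4): δ = 46.88°  ✓
  (0,5): δ = 139.66°  ·
  (1,2): δ = 141.89°  ·
  (1,3): δ = 94.65°  ·
  (1,4): δ = 14.29°  ✓
  (1,5): δ = 107.06°  ·
  (2,3): δ = 132.77°  ·
  (2,4): δ = 23.82°  ✓
  (2,5): δ = 68.95°  ✓
  (3,4): δ = 71.06°  ✓
  (3,5): δ = 21.71°  ✓
  (4,5): δ = 87.23°  ·
antipodal pairs: 7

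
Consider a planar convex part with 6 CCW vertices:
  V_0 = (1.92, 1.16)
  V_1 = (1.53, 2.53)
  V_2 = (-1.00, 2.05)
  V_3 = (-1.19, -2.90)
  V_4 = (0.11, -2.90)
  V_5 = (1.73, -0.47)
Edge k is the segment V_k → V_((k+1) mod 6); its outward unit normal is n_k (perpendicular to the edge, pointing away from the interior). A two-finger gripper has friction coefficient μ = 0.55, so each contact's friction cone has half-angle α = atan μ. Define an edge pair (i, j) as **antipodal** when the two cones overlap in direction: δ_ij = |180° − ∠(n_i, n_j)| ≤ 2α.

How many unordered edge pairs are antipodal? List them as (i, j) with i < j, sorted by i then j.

count = 5; pairs: (0,2), (1,3), (1,4), (2,4), (2,5)

α = atan 0.55 = 28.81°;  2α = 57.62°
n_0 = (+0.9618, +0.2738)
n_1 = (-0.1864, +0.9825)
n_2 = (-0.9993, +0.0384)
n_3 = (+0.0000, -1.0000)
n_4 = (+0.8321, -0.5547)
n_5 = (+0.9933, -0.1158)
  (0,1): δ = 95.15°  ·
  (0,2): δ = 18.09°  ✓
  (0,3): δ = 74.11°  ·
  (0,4): δ = 130.42°  ·
  (0,5): δ = 157.46°  ·
  (1,2): δ = 102.94°  ·
  (1,3): δ = 10.74°  ✓
  (1,4): δ = 45.57°  ✓
  (1,5): δ = 72.61°  ·
  (2,3): δ = 87.80°  ·
  (2,4): δ = 31.49°  ✓
  (2,5): δ = 4.45°  ✓
  (3,4): δ = 123.69°  ·
  (3,5): δ = 96.65°  ·
  (4,5): δ = 152.96°  ·
antipodal pairs: 5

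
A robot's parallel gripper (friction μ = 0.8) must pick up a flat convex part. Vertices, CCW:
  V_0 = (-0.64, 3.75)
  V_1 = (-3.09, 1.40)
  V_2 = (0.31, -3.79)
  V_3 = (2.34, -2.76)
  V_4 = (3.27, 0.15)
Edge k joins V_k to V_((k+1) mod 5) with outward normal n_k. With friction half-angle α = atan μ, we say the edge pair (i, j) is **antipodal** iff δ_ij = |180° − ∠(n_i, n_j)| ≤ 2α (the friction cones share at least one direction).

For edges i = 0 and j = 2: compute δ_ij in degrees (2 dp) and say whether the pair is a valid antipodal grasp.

α = atan 0.8 = 38.66°;  2α = 77.32°
edge 0: e_0 = (-2.45, -2.35);  n_0 = (-0.6922, +0.7217)
edge 2: e_2 = (+2.03, +1.03);  n_2 = (+0.4525, -0.8918)
∠(n_0, n_2) = 163.10°
δ = |180° − 163.10°| = 16.90°
16.90° ≤ 2α = 77.32°  →  valid

δ = 16.90°, valid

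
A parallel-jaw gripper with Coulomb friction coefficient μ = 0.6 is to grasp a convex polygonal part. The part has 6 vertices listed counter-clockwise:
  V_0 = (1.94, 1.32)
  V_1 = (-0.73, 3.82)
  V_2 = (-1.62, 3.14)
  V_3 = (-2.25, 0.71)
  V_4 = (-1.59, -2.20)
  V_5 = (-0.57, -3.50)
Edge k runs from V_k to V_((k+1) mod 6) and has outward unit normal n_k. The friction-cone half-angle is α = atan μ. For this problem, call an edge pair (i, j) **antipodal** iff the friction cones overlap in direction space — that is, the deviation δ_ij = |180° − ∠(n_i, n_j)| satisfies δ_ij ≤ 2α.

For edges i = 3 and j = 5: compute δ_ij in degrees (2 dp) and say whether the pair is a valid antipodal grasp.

δ = 40.29°, valid

α = atan 0.6 = 30.96°;  2α = 61.93°
edge 3: e_3 = (+0.66, -2.91);  n_3 = (-0.9752, -0.2212)
edge 5: e_5 = (+2.51, +4.82);  n_5 = (+0.8869, -0.4619)
∠(n_3, n_5) = 139.71°
δ = |180° − 139.71°| = 40.29°
40.29° ≤ 2α = 61.93°  →  valid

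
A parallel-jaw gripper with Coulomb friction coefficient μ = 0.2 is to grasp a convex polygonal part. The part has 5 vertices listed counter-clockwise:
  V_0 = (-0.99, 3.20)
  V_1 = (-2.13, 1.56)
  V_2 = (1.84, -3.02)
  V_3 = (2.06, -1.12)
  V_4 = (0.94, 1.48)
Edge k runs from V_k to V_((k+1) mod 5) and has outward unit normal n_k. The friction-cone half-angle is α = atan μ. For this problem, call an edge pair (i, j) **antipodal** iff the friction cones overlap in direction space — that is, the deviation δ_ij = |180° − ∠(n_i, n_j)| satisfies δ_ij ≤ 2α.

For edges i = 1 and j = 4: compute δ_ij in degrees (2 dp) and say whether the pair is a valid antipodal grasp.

δ = 7.37°, valid

α = atan 0.2 = 11.31°;  2α = 22.62°
edge 1: e_1 = (+3.97, -4.58);  n_1 = (-0.7556, -0.6550)
edge 4: e_4 = (-1.93, +1.72);  n_4 = (+0.6653, +0.7466)
∠(n_1, n_4) = 172.63°
δ = |180° − 172.63°| = 7.37°
7.37° ≤ 2α = 22.62°  →  valid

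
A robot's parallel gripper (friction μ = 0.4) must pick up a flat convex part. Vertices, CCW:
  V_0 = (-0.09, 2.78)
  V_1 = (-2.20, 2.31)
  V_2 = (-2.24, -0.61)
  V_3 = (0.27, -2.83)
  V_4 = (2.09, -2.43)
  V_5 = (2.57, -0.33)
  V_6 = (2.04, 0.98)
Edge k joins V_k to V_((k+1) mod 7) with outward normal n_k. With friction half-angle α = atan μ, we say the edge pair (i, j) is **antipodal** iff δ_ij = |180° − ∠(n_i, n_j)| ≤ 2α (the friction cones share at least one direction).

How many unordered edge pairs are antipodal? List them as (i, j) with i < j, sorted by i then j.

α = atan 0.4 = 21.80°;  2α = 43.60°
n_0 = (-0.2174, +0.9761)
n_1 = (-0.9999, +0.0137)
n_2 = (-0.6625, -0.7491)
n_3 = (+0.2147, -0.9767)
n_4 = (+0.9749, -0.2228)
n_5 = (+0.9270, +0.3750)
n_6 = (+0.6455, +0.7638)
  (0,1): δ = 103.34°  ·
  (0,2): δ = 54.05°  ·
  (0,3): δ = 0.16°  ✓
  (0,4): δ = 64.57°  ·
  (0,5): δ = 99.47°  ·
  (0,6): δ = 127.24°  ·
  (1,2): δ = 130.71°  ·
  (1,3): δ = 76.82°  ·
  (1,4): δ = 12.09°  ✓
  (1,5): δ = 22.81°  ✓
  (1,6): δ = 50.58°  ·
  (2,3): δ = 126.11°  ·
  (2,4): δ = 61.38°  ·
  (2,5): δ = 26.48°  ✓
  (2,6): δ = 1.29°  ✓
  (3,4): δ = 115.27°  ·
  (3,5): δ = 80.37°  ·
  (3,6): δ = 52.60°  ·
  (4,5): δ = 145.10°  ·
  (4,6): δ = 117.33°  ·
  (5,6): δ = 152.23°  ·
antipodal pairs: 5

count = 5; pairs: (0,3), (1,4), (1,5), (2,5), (2,6)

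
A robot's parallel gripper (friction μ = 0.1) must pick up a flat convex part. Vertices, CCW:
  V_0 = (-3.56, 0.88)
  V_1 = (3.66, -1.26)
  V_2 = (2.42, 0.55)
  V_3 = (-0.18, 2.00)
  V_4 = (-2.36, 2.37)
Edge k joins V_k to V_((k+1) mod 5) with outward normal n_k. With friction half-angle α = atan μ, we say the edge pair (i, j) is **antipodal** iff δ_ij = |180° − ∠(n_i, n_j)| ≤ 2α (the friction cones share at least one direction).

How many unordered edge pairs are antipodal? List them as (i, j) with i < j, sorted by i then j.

α = atan 0.1 = 5.71°;  2α = 11.42°
n_0 = (-0.2842, -0.9588)
n_1 = (+0.8250, +0.5652)
n_2 = (+0.4871, +0.8734)
n_3 = (+0.1673, +0.9859)
n_4 = (-0.7788, +0.6272)
  (0,1): δ = 39.08°  ·
  (0,2): δ = 12.64°  ·
  (0,3): δ = 6.88°  ✓
  (0,4): δ = 67.66°  ·
  (1,2): δ = 153.56°  ·
  (1,3): δ = 134.05°  ·
  (1,4): δ = 73.26°  ·
  (2,3): δ = 160.48°  ·
  (2,4): δ = 99.70°  ·
  (3,4): δ = 119.21°  ·
antipodal pairs: 1

count = 1; pairs: (0,3)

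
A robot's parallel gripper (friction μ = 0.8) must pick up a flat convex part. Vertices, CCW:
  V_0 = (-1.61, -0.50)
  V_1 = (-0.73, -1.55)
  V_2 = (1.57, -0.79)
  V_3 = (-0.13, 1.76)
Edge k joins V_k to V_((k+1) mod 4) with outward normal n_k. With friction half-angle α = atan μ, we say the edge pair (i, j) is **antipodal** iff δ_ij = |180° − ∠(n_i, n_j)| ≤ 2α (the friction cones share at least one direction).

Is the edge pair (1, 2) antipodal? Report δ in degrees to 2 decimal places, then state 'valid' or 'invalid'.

δ = 74.60°, valid

α = atan 0.8 = 38.66°;  2α = 77.32°
edge 1: e_1 = (+2.30, +0.76);  n_1 = (+0.3137, -0.9495)
edge 2: e_2 = (-1.70, +2.55);  n_2 = (+0.8321, +0.5547)
∠(n_1, n_2) = 105.40°
δ = |180° − 105.40°| = 74.60°
74.60° ≤ 2α = 77.32°  →  valid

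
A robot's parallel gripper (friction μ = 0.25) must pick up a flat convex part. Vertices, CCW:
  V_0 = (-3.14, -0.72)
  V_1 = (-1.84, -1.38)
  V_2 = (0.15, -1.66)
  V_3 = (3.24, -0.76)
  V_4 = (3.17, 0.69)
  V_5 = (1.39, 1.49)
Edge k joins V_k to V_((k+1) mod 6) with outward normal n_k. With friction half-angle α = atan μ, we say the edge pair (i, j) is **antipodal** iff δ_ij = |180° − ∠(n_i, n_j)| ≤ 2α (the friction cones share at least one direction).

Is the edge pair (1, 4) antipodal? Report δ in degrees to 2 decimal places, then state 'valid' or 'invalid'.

δ = 16.19°, valid

α = atan 0.25 = 14.04°;  2α = 28.07°
edge 1: e_1 = (+1.99, -0.28);  n_1 = (-0.1393, -0.9902)
edge 4: e_4 = (-1.78, +0.80);  n_4 = (+0.4099, +0.9121)
∠(n_1, n_4) = 163.81°
δ = |180° − 163.81°| = 16.19°
16.19° ≤ 2α = 28.07°  →  valid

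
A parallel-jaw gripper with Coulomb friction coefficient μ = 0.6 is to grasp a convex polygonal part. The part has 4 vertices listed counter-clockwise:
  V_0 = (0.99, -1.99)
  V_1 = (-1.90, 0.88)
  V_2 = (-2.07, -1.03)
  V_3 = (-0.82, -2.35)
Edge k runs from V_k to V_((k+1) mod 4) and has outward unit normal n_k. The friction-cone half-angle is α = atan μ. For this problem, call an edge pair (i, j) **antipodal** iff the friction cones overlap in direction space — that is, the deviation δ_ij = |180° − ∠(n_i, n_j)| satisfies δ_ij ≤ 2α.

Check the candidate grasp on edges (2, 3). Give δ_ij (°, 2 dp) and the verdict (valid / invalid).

α = atan 0.6 = 30.96°;  2α = 61.93°
edge 2: e_2 = (+1.25, -1.32);  n_2 = (-0.7261, -0.6876)
edge 3: e_3 = (+1.81, +0.36);  n_3 = (+0.1951, -0.9808)
∠(n_2, n_3) = 57.81°
δ = |180° − 57.81°| = 122.19°
122.19° > 2α = 61.93°  →  invalid

δ = 122.19°, invalid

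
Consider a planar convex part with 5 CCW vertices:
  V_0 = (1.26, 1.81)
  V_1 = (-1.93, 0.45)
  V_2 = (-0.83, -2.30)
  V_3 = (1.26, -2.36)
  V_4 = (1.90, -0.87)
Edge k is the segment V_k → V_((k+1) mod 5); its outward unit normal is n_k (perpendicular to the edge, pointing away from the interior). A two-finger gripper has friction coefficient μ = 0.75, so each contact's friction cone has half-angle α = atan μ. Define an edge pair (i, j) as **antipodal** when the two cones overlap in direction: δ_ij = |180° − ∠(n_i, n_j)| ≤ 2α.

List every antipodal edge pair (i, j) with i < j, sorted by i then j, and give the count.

count = 4; pairs: (0,2), (0,3), (1,3), (1,4)

α = atan 0.75 = 36.87°;  2α = 73.74°
n_0 = (-0.3922, +0.9199)
n_1 = (-0.9285, -0.3714)
n_2 = (-0.0287, -0.9996)
n_3 = (+0.9188, -0.3947)
n_4 = (+0.9727, +0.2323)
  (0,1): δ = 91.29°  ·
  (0,2): δ = 24.73°  ✓
  (0,3): δ = 43.66°  ✓
  (0,4): δ = 80.34°  ·
  (1,2): δ = 113.45°  ·
  (1,3): δ = 45.05°  ✓
  (1,4): δ = 8.37°  ✓
  (2,3): δ = 111.60°  ·
  (2,4): δ = 74.92°  ·
  (3,4): δ = 143.32°  ·
antipodal pairs: 4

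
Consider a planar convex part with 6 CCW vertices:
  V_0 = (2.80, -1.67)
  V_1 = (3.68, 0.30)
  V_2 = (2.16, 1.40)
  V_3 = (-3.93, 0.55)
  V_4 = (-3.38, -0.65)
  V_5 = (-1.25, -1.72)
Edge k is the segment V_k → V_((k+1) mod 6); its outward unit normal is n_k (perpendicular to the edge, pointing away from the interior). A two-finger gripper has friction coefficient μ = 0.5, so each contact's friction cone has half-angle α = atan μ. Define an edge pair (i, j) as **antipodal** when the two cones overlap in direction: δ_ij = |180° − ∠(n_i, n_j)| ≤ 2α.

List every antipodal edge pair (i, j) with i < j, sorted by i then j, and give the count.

count = 6; pairs: (0,3), (1,3), (1,4), (1,5), (2,4), (2,5)

α = atan 0.5 = 26.57°;  2α = 53.13°
n_0 = (+0.9130, -0.4079)
n_1 = (+0.5863, +0.8101)
n_2 = (-0.1382, +0.9904)
n_3 = (-0.9091, -0.4167)
n_4 = (-0.4489, -0.8936)
n_5 = (+0.0123, -0.9999)
  (0,1): δ = 101.82°  ·
  (0,2): δ = 57.98°  ·
  (0,3): δ = 48.69°  ✓
  (0,4): δ = 87.40°  ·
  (0,5): δ = 114.78°  ·
  (1,2): δ = 136.16°  ·
  (1,3): δ = 29.48°  ✓
  (1,4): δ = 9.22°  ✓
  (1,5): δ = 36.60°  ✓
  (2,3): δ = 73.32°  ·
  (2,4): δ = 34.62°  ✓
  (2,5): δ = 7.24°  ✓
  (3,4): δ = 141.30°  ·
  (3,5): δ = 113.92°  ·
  (4,5): δ = 152.62°  ·
antipodal pairs: 6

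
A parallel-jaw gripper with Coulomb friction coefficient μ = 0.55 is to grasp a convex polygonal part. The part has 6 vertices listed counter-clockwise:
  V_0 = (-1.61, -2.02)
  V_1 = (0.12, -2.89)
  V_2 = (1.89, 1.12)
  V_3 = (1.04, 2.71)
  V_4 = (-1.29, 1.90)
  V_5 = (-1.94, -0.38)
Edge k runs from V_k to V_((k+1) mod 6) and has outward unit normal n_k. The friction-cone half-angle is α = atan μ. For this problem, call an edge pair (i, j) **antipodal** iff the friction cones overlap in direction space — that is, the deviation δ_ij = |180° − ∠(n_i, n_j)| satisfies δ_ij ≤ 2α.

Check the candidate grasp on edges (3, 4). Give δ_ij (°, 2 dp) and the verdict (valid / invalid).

δ = 125.08°, invalid

α = atan 0.55 = 28.81°;  2α = 57.62°
edge 3: e_3 = (-2.33, -0.81);  n_3 = (-0.3284, +0.9446)
edge 4: e_4 = (-0.65, -2.28);  n_4 = (-0.9617, +0.2742)
∠(n_3, n_4) = 54.92°
δ = |180° − 54.92°| = 125.08°
125.08° > 2α = 57.62°  →  invalid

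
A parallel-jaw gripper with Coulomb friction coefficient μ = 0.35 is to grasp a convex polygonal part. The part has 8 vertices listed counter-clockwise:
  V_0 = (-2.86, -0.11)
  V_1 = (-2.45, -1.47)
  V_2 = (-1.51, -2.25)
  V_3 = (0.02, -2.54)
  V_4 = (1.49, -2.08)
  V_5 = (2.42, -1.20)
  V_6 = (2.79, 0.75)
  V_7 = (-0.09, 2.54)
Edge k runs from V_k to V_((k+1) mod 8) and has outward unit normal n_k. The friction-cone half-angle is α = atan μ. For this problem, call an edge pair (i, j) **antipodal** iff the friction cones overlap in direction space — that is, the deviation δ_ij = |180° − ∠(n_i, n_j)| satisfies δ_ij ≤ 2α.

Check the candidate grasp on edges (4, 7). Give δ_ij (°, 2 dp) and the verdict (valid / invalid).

δ = 0.31°, valid

α = atan 0.35 = 19.29°;  2α = 38.58°
edge 4: e_4 = (+0.93, +0.88);  n_4 = (+0.6873, -0.7264)
edge 7: e_7 = (-2.77, -2.65);  n_7 = (-0.6913, +0.7226)
∠(n_4, n_7) = 179.69°
δ = |180° − 179.69°| = 0.31°
0.31° ≤ 2α = 38.58°  →  valid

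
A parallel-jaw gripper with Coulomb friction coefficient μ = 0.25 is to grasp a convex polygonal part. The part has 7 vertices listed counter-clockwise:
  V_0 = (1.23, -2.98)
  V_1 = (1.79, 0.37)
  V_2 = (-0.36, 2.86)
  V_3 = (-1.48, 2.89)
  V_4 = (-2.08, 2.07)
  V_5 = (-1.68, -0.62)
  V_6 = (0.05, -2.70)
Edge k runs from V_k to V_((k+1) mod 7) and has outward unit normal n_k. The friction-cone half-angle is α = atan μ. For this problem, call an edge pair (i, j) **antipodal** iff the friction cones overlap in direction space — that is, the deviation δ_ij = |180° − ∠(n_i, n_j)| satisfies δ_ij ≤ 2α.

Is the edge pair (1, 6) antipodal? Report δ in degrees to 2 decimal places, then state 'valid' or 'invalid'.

α = atan 0.25 = 14.04°;  2α = 28.07°
edge 1: e_1 = (-2.15, +2.49);  n_1 = (+0.7569, +0.6535)
edge 6: e_6 = (+1.18, -0.28);  n_6 = (-0.2309, -0.9730)
∠(n_1, n_6) = 144.16°
δ = |180° − 144.16°| = 35.84°
35.84° > 2α = 28.07°  →  invalid

δ = 35.84°, invalid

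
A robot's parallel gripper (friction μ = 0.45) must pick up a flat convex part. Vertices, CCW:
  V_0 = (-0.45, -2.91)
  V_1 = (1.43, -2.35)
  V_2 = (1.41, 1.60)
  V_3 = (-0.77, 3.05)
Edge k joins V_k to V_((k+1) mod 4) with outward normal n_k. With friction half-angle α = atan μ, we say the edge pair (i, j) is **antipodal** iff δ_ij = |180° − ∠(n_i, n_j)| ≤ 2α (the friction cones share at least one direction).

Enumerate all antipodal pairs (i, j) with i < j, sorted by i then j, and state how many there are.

count = 1; pairs: (1,3)

α = atan 0.45 = 24.23°;  2α = 48.46°
n_0 = (+0.2855, -0.9584)
n_1 = (+1.0000, +0.0051)
n_2 = (+0.5538, +0.8326)
n_3 = (-0.9986, -0.0536)
  (0,1): δ = 106.30°  ·
  (0,2): δ = 50.22°  ·
  (0,3): δ = 76.49°  ·
  (1,2): δ = 123.92°  ·
  (1,3): δ = 2.78°  ✓
  (2,3): δ = 53.30°  ·
antipodal pairs: 1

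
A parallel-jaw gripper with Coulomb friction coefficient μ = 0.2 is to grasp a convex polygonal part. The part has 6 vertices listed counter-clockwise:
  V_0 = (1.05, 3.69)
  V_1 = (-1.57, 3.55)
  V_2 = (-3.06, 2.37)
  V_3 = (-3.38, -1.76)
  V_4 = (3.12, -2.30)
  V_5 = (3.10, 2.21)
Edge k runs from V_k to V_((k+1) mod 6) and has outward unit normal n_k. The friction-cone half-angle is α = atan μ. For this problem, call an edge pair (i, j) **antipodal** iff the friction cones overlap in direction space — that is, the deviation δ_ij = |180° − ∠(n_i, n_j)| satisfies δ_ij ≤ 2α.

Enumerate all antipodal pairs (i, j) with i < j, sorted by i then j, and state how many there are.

α = atan 0.2 = 11.31°;  2α = 22.62°
n_0 = (-0.0534, +0.9986)
n_1 = (-0.6208, +0.7839)
n_2 = (-0.9970, +0.0773)
n_3 = (-0.0828, -0.9966)
n_4 = (+1.0000, +0.0044)
n_5 = (+0.5853, +0.8108)
  (0,1): δ = 144.68°  ·
  (0,2): δ = 97.49°  ·
  (0,3): δ = 7.81°  ✓
  (0,4): δ = 87.20°  ·
  (0,5): δ = 141.11°  ·
  (1,2): δ = 132.81°  ·
  (1,3): δ = 43.13°  ·
  (1,4): δ = 51.88°  ·
  (1,5): δ = 105.80°  ·
  (2,3): δ = 90.32°  ·
  (2,4): δ = 4.68°  ✓
  (2,5): δ = 58.60°  ·
  (3,4): δ = 85.00°  ·
  (3,5): δ = 31.08°  ·
  (4,5): δ = 126.08°  ·
antipodal pairs: 2

count = 2; pairs: (0,3), (2,4)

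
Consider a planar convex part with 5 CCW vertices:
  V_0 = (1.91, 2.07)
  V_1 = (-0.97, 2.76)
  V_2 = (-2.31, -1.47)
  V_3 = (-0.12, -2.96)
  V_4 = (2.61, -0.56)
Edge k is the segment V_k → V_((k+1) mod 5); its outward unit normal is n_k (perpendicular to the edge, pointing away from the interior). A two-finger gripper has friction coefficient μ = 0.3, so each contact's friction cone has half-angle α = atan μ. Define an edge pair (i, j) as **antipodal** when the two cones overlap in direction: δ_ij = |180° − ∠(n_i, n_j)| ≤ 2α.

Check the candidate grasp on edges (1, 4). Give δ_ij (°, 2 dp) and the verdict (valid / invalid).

α = atan 0.3 = 16.70°;  2α = 33.40°
edge 1: e_1 = (-1.34, -4.23);  n_1 = (-0.9533, +0.3020)
edge 4: e_4 = (-0.70, +2.63);  n_4 = (+0.9664, +0.2572)
∠(n_1, n_4) = 147.52°
δ = |180° − 147.52°| = 32.48°
32.48° ≤ 2α = 33.40°  →  valid

δ = 32.48°, valid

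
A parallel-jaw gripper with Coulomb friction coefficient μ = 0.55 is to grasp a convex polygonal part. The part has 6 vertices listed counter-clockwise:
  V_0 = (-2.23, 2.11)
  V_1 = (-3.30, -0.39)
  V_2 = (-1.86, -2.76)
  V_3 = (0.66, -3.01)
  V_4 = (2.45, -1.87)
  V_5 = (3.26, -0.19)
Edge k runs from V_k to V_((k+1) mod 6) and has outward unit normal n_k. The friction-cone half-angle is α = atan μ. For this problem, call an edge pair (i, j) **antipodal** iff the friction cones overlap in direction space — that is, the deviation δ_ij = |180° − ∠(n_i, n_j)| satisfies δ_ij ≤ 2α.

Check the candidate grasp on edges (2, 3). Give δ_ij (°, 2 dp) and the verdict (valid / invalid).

α = atan 0.55 = 28.81°;  2α = 57.62°
edge 2: e_2 = (+2.52, -0.25);  n_2 = (-0.0987, -0.9951)
edge 3: e_3 = (+1.79, +1.14);  n_3 = (+0.5372, -0.8435)
∠(n_2, n_3) = 38.16°
δ = |180° − 38.16°| = 141.84°
141.84° > 2α = 57.62°  →  invalid

δ = 141.84°, invalid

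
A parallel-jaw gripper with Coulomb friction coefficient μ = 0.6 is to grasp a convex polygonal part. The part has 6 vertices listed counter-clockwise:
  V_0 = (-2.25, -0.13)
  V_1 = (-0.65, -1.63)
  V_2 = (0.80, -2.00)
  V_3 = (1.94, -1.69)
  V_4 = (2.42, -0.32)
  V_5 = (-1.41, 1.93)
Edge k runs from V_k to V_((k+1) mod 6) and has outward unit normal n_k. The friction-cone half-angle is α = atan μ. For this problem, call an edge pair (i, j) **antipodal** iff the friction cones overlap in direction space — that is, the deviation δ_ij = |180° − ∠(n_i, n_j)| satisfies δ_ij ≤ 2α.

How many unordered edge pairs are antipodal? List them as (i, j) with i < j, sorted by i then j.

α = atan 0.6 = 30.96°;  2α = 61.93°
n_0 = (-0.6839, -0.7295)
n_1 = (-0.2472, -0.9690)
n_2 = (+0.2624, -0.9650)
n_3 = (+0.9438, -0.3307)
n_4 = (+0.5065, +0.8622)
n_5 = (-0.9260, +0.3776)
  (0,1): δ = 151.16°  ·
  (0,2): δ = 121.64°  ·
  (0,3): δ = 66.16°  ·
  (0,4): δ = 12.72°  ✓
  (0,5): δ = 110.97°  ·
  (1,2): δ = 150.47°  ·
  (1,3): δ = 94.99°  ·
  (1,4): δ = 16.12°  ✓
  (1,5): δ = 82.13°  ·
  (2,3): δ = 124.52°  ·
  (2,4): δ = 45.65°  ✓
  (2,5): δ = 52.60°  ✓
  (3,4): δ = 101.12°  ·
  (3,5): δ = 2.88°  ✓
  (4,5): δ = 81.75°  ·
antipodal pairs: 5

count = 5; pairs: (0,4), (1,4), (2,4), (2,5), (3,5)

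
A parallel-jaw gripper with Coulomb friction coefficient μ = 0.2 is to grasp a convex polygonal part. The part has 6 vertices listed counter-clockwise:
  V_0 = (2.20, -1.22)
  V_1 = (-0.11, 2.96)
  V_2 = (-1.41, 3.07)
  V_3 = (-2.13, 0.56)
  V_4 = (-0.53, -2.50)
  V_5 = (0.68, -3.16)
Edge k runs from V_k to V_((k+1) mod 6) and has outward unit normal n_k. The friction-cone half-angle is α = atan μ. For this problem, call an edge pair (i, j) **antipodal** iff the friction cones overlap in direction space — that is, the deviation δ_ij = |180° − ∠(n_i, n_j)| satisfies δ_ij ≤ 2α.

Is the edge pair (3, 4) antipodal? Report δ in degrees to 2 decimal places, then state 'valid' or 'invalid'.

δ = 146.21°, invalid

α = atan 0.2 = 11.31°;  2α = 22.62°
edge 3: e_3 = (+1.60, -3.06);  n_3 = (-0.8862, -0.4634)
edge 4: e_4 = (+1.21, -0.66);  n_4 = (-0.4789, -0.8779)
∠(n_3, n_4) = 33.79°
δ = |180° − 33.79°| = 146.21°
146.21° > 2α = 22.62°  →  invalid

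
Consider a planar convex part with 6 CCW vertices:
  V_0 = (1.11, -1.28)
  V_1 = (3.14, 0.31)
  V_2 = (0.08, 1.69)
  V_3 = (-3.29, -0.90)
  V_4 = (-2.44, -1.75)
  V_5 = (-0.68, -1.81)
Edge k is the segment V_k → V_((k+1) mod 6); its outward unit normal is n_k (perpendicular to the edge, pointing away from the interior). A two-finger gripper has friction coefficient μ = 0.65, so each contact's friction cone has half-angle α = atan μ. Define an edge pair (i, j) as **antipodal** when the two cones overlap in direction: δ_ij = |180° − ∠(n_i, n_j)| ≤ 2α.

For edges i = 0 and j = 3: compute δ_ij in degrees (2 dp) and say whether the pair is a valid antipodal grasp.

δ = 96.93°, invalid

α = atan 0.65 = 33.02°;  2α = 66.05°
edge 0: e_0 = (+2.03, +1.59);  n_0 = (+0.6166, -0.7873)
edge 3: e_3 = (+0.85, -0.85);  n_3 = (-0.7071, -0.7071)
∠(n_0, n_3) = 83.07°
δ = |180° − 83.07°| = 96.93°
96.93° > 2α = 66.05°  →  invalid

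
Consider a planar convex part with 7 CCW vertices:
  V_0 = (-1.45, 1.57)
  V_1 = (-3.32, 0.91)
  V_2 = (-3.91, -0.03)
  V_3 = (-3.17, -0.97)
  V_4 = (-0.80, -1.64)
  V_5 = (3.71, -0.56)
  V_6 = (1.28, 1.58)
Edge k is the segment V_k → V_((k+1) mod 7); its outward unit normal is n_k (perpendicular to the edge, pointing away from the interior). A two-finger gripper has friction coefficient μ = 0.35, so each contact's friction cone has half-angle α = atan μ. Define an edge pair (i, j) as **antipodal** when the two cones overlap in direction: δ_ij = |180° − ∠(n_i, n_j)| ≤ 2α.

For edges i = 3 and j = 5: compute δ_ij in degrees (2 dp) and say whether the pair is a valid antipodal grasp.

δ = 25.58°, valid

α = atan 0.35 = 19.29°;  2α = 38.58°
edge 3: e_3 = (+2.37, -0.67);  n_3 = (-0.2720, -0.9623)
edge 5: e_5 = (-2.43, +2.14);  n_5 = (+0.6609, +0.7505)
∠(n_3, n_5) = 154.42°
δ = |180° − 154.42°| = 25.58°
25.58° ≤ 2α = 38.58°  →  valid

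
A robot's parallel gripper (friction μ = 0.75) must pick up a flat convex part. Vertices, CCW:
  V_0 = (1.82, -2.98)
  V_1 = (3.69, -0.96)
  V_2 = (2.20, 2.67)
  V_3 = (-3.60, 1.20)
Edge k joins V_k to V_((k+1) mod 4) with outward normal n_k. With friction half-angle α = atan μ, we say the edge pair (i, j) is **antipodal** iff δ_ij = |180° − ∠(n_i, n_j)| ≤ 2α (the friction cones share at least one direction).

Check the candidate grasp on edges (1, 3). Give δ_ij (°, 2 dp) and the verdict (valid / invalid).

δ = 30.04°, valid

α = atan 0.75 = 36.87°;  2α = 73.74°
edge 1: e_1 = (-1.49, +3.63);  n_1 = (+0.9251, +0.3797)
edge 3: e_3 = (+5.42, -4.18);  n_3 = (-0.6107, -0.7919)
∠(n_1, n_3) = 149.96°
δ = |180° − 149.96°| = 30.04°
30.04° ≤ 2α = 73.74°  →  valid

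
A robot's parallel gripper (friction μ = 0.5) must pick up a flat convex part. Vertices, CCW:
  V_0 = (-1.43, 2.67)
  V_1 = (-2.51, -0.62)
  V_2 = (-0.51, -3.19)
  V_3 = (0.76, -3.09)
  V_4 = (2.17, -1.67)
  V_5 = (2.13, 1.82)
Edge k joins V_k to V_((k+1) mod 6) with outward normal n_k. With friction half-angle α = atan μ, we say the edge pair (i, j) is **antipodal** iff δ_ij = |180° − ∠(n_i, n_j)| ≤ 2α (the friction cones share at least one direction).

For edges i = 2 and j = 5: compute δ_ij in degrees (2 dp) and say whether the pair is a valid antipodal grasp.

δ = 17.93°, valid

α = atan 0.5 = 26.57°;  2α = 53.13°
edge 2: e_2 = (+1.27, +0.10);  n_2 = (+0.0785, -0.9969)
edge 5: e_5 = (-3.56, +0.85);  n_5 = (+0.2322, +0.9727)
∠(n_2, n_5) = 162.07°
δ = |180° − 162.07°| = 17.93°
17.93° ≤ 2α = 53.13°  →  valid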